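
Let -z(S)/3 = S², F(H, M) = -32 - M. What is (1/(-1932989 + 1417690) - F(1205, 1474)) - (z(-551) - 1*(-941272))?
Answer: -14924604938/515299 ≈ -28963.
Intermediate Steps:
z(S) = -3*S²
(1/(-1932989 + 1417690) - F(1205, 1474)) - (z(-551) - 1*(-941272)) = (1/(-1932989 + 1417690) - (-32 - 1*1474)) - (-3*(-551)² - 1*(-941272)) = (1/(-515299) - (-32 - 1474)) - (-3*303601 + 941272) = (-1/515299 - 1*(-1506)) - (-910803 + 941272) = (-1/515299 + 1506) - 1*30469 = 776040293/515299 - 30469 = -14924604938/515299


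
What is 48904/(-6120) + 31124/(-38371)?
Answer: -258371783/29353815 ≈ -8.8020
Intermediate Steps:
48904/(-6120) + 31124/(-38371) = 48904*(-1/6120) + 31124*(-1/38371) = -6113/765 - 31124/38371 = -258371783/29353815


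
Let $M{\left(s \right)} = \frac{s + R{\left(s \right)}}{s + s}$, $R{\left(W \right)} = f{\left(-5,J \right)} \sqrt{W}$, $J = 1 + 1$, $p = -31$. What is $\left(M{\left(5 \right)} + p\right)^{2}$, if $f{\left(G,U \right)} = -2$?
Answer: $\frac{18609}{20} + \frac{61 \sqrt{5}}{5} \approx 957.73$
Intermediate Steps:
$J = 2$
$R{\left(W \right)} = - 2 \sqrt{W}$
$M{\left(s \right)} = \frac{s - 2 \sqrt{s}}{2 s}$ ($M{\left(s \right)} = \frac{s - 2 \sqrt{s}}{s + s} = \frac{s - 2 \sqrt{s}}{2 s}$)
$\left(M{\left(5 \right)} + p\right)^{2} = \left(\frac{\frac{1}{2} \cdot 5 - \sqrt{5}}{5} - 31\right)^{2} = \left(\frac{\frac{5}{2} - \sqrt{5}}{5} - 31\right)^{2} = \left(\left(\frac{1}{2} - \frac{\sqrt{5}}{5}\right) - 31\right)^{2} = \left(- \frac{61}{2} - \frac{\sqrt{5}}{5}\right)^{2}$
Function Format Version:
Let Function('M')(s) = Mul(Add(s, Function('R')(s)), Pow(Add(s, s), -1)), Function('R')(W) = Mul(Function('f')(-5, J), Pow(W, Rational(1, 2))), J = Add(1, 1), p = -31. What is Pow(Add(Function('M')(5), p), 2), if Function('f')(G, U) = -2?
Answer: Add(Rational(18609, 20), Mul(Rational(61, 5), Pow(5, Rational(1, 2)))) ≈ 957.73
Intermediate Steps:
J = 2
Function('R')(W) = Mul(-2, Pow(W, Rational(1, 2)))
Function('M')(s) = Mul(Rational(1, 2), Pow(s, -1), Add(s, Mul(-2, Pow(s, Rational(1, 2))))) (Function('M')(s) = Mul(Add(s, Mul(-2, Pow(s, Rational(1, 2)))), Pow(Add(s, s), -1)) = Mul(Add(s, Mul(-2, Pow(s, Rational(1, 2)))), Pow(Mul(2, s), -1)) = Mul(Add(s, Mul(-2, Pow(s, Rational(1, 2)))), Mul(Rational(1, 2), Pow(s, -1))) = Mul(Rational(1, 2), Pow(s, -1), Add(s, Mul(-2, Pow(s, Rational(1, 2))))))
Pow(Add(Function('M')(5), p), 2) = Pow(Add(Mul(Pow(5, -1), Add(Mul(Rational(1, 2), 5), Mul(-1, Pow(5, Rational(1, 2))))), -31), 2) = Pow(Add(Mul(Rational(1, 5), Add(Rational(5, 2), Mul(-1, Pow(5, Rational(1, 2))))), -31), 2) = Pow(Add(Add(Rational(1, 2), Mul(Rational(-1, 5), Pow(5, Rational(1, 2)))), -31), 2) = Pow(Add(Rational(-61, 2), Mul(Rational(-1, 5), Pow(5, Rational(1, 2)))), 2)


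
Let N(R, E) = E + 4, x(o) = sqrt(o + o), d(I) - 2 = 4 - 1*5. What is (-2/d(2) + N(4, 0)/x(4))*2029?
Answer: -4058 + 2029*sqrt(2) ≈ -1188.6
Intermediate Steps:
d(I) = 1 (d(I) = 2 + (4 - 1*5) = 2 + (4 - 5) = 2 - 1 = 1)
x(o) = sqrt(2)*sqrt(o) (x(o) = sqrt(2*o) = sqrt(2)*sqrt(o))
N(R, E) = 4 + E
(-2/d(2) + N(4, 0)/x(4))*2029 = (-2/1 + (4 + 0)/((sqrt(2)*sqrt(4))))*2029 = (-2*1 + 4/((sqrt(2)*2)))*2029 = (-2 + 4/((2*sqrt(2))))*2029 = (-2 + 4*(sqrt(2)/4))*2029 = (-2 + sqrt(2))*2029 = -4058 + 2029*sqrt(2)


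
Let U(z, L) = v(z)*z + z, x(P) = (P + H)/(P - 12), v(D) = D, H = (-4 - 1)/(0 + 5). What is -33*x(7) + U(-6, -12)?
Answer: 348/5 ≈ 69.600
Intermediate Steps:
H = -1 (H = -5/5 = -5*⅕ = -1)
x(P) = (-1 + P)/(-12 + P) (x(P) = (P - 1)/(P - 12) = (-1 + P)/(-12 + P))
U(z, L) = z + z² (U(z, L) = z*z + z = z² + z = z + z²)
-33*x(7) + U(-6, -12) = -33*(-1 + 7)/(-12 + 7) - 6*(1 - 6) = -33*6/(-5) - 6*(-5) = -(-33)*6/5 + 30 = -33*(-6/5) + 30 = 198/5 + 30 = 348/5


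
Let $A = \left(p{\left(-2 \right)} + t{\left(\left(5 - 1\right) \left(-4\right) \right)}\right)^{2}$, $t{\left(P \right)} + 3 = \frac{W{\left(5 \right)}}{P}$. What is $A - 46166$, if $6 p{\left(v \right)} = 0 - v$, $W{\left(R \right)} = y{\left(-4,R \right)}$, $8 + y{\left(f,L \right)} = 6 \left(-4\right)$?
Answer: $- \frac{415490}{9} \approx -46166.0$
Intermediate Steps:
$y{\left(f,L \right)} = -32$ ($y{\left(f,L \right)} = -8 + 6 \left(-4\right) = -8 - 24 = -32$)
$W{\left(R \right)} = -32$
$p{\left(v \right)} = - \frac{v}{6}$ ($p{\left(v \right)} = \frac{0 - v}{6} = \frac{\left(-1\right) v}{6} = - \frac{v}{6}$)
$t{\left(P \right)} = -3 - \frac{32}{P}$
$A = \frac{4}{9}$ ($A = \left(\left(- \frac{1}{6}\right) \left(-2\right) - \left(3 + \frac{32}{\left(5 - 1\right) \left(-4\right)}\right)\right)^{2} = \left(\frac{1}{3} - \left(3 + \frac{32}{4 \left(-4\right)}\right)\right)^{2} = \left(\frac{1}{3} - \left(3 + \frac{32}{-16}\right)\right)^{2} = \left(\frac{1}{3} - 1\right)^{2} = \left(- \frac{2}{3}\right)^{2} = \frac{4}{9} \approx 0.44444$)
$A - 46166 = \frac{4}{9} - 46166 = - \frac{415490}{9}$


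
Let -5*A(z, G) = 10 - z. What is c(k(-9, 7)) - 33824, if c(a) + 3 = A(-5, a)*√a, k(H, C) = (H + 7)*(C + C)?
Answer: -33827 - 6*I*√7 ≈ -33827.0 - 15.875*I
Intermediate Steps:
A(z, G) = -2 + z/5 (A(z, G) = -(10 - z)/5 = -2 + z/5)
k(H, C) = 2*C*(7 + H) (k(H, C) = (7 + H)*(2*C) = 2*C*(7 + H))
c(a) = -3 - 3*√a (c(a) = -3 + (-2 + (⅕)*(-5))*√a = -3 + (-2 - 1)*√a = -3 - 3*√a)
c(k(-9, 7)) - 33824 = (-3 - 3*√14*√(7 - 9)) - 33824 = (-3 - 3*2*I*√7) - 33824 = (-3 - 6*I*√7) - 33824 = -33827 - 6*I*√7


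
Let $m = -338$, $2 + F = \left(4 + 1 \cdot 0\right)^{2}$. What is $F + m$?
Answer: $-324$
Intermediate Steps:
$F = 14$ ($F = -2 + \left(4 + 1 \cdot 0\right)^{2} = -2 + \left(4 + 0\right)^{2} = -2 + 4^{2} = -2 + 16 = 14$)
$F + m = 14 - 338 = -324$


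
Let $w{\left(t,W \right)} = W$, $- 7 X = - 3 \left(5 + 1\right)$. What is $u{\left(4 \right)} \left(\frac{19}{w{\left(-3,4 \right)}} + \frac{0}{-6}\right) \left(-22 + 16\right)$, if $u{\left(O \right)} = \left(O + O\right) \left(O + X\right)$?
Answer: $- \frac{10488}{7} \approx -1498.3$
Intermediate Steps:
$X = \frac{18}{7}$ ($X = - \frac{\left(-3\right) \left(5 + 1\right)}{7} = - \frac{\left(-3\right) 6}{7} = \left(- \frac{1}{7}\right) \left(-18\right) = \frac{18}{7} \approx 2.5714$)
$u{\left(O \right)} = 2 O \left(\frac{18}{7} + O\right)$ ($u{\left(O \right)} = \left(O + O\right) \left(O + \frac{18}{7}\right) = 2 O \left(\frac{18}{7} + O\right)$)
$u{\left(4 \right)} \left(\frac{19}{w{\left(-3,4 \right)}} + \frac{0}{-6}\right) \left(-22 + 16\right) = \frac{2}{7} \cdot 4 \left(18 + 7 \cdot 4\right) \left(\frac{19}{4} + \frac{0}{-6}\right) \left(-22 + 16\right) = \frac{2}{7} \cdot 4 \left(18 + 28\right) \left(19 \cdot \frac{1}{4} + 0 \left(- \frac{1}{6}\right)\right) \left(-6\right) = \frac{2}{7} \cdot 4 \cdot 46 \left(\frac{19}{4} + 0\right) \left(-6\right) = \frac{368}{7} \cdot \frac{19}{4} \left(-6\right) = \frac{1748}{7} \left(-6\right) = - \frac{10488}{7}$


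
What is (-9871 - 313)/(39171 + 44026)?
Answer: -10184/83197 ≈ -0.12241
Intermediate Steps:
(-9871 - 313)/(39171 + 44026) = -10184/83197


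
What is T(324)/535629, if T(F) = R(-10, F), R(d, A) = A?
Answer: 108/178543 ≈ 0.00060490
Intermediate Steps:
T(F) = F
T(324)/535629 = 324/535629 = 324*(1/535629) = 108/178543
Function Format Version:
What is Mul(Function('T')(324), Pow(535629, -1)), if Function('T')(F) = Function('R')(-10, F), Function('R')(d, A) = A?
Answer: Rational(108, 178543) ≈ 0.00060490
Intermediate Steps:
Function('T')(F) = F
Mul(Function('T')(324), Pow(535629, -1)) = Mul(324, Pow(535629, -1)) = Mul(324, Rational(1, 535629)) = Rational(108, 178543)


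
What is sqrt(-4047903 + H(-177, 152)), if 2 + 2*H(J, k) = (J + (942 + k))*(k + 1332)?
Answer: I*sqrt(3367490) ≈ 1835.1*I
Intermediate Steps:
H(J, k) = -1 + (1332 + k)*(942 + J + k)/2 (H(J, k) = -1 + ((J + (942 + k))*(k + 1332))/2 = -1 + ((942 + J + k)*(1332 + k))/2 = -1 + ((1332 + k)*(942 + J + k))/2 = -1 + (1332 + k)*(942 + J + k)/2)
sqrt(-4047903 + H(-177, 152)) = sqrt(-4047903 + (627371 + (1/2)*152**2 + 666*(-177) + 1137*152 + (1/2)*(-177)*152)) = sqrt(-4047903 + (627371 + (1/2)*23104 - 117882 + 172824 - 13452)) = sqrt(-4047903 + (627371 + 11552 - 117882 + 172824 - 13452)) = sqrt(-4047903 + 680413) = sqrt(-3367490) = I*sqrt(3367490)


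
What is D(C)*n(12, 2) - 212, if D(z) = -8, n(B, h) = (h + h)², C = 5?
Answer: -340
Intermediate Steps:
n(B, h) = 4*h² (n(B, h) = (2*h)² = 4*h²)
D(C)*n(12, 2) - 212 = -32*2² - 212 = -32*4 - 212 = -8*16 - 212 = -128 - 212 = -340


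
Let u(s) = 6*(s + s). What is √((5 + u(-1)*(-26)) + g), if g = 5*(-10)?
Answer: √267 ≈ 16.340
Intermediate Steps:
u(s) = 12*s (u(s) = 6*(2*s) = 12*s)
g = -50
√((5 + u(-1)*(-26)) + g) = √((5 + (12*(-1))*(-26)) - 50) = √((5 - 12*(-26)) - 50) = √((5 + 312) - 50) = √(317 - 50) = √267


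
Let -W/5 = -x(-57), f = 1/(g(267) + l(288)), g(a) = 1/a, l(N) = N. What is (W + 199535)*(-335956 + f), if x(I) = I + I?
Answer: -5140063454445725/76897 ≈ -6.6844e+10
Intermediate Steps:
x(I) = 2*I
f = 267/76897 (f = 1/(1/267 + 288) = 1/(76897/267) = 267/76897 ≈ 0.0034722)
W = -570 (W = -(-5)*2*(-57) = -(-5)*(-114) = -5*114 = -570)
(W + 199535)*(-335956 + f) = (-570 + 199535)*(-335956 + 267/76897) = 198965*(-25834008265/76897) = -5140063454445725/76897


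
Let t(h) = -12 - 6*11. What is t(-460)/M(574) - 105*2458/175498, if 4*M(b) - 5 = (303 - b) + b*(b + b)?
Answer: -14171252093/9633172969 ≈ -1.4711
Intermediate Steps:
t(h) = -78 (t(h) = -12 - 66 = -78)
M(b) = 77 + b²/2 - b/4 (M(b) = 5/4 + ((303 - b) + b*(b + b))/4 = 5/4 + ((303 - b) + b*(2*b))/4 = 5/4 + ((303 - b) + 2*b²)/4 = 5/4 + (303 - b + 2*b²)/4 = 5/4 + (303/4 + b²/2 - b/4) = 77 + b²/2 - b/4)
t(-460)/M(574) - 105*2458/175498 = -78/(77 + (½)*574² - ¼*574) - 105*2458/175498 = -78/(77 + (½)*329476 - 287/2) - 258090*1/175498 = -78/(77 + 164738 - 287/2) - 129045/87749 = -78/329343/2 - 129045/87749 = -78*2/329343 - 129045/87749 = -52/109781 - 129045/87749 = -14171252093/9633172969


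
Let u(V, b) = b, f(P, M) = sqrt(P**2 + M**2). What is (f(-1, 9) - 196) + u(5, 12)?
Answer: -184 + sqrt(82) ≈ -174.94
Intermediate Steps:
f(P, M) = sqrt(M**2 + P**2)
(f(-1, 9) - 196) + u(5, 12) = (sqrt(9**2 + (-1)**2) - 196) + 12 = (sqrt(81 + 1) - 196) + 12 = (sqrt(82) - 196) + 12 = (-196 + sqrt(82)) + 12 = -184 + sqrt(82)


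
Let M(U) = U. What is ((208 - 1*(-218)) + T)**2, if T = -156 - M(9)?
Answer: 68121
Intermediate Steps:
T = -165 (T = -156 - 1*9 = -156 - 9 = -165)
((208 - 1*(-218)) + T)**2 = ((208 - 1*(-218)) - 165)**2 = ((208 + 218) - 165)**2 = (426 - 165)**2 = 261**2 = 68121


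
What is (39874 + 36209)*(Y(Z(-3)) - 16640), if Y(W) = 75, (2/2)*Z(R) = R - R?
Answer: -1260314895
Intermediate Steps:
Z(R) = 0 (Z(R) = R - R = 0)
(39874 + 36209)*(Y(Z(-3)) - 16640) = (39874 + 36209)*(75 - 16640) = 76083*(-16565) = -1260314895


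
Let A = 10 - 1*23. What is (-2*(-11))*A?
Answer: -286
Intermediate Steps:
A = -13 (A = 10 - 23 = -13)
(-2*(-11))*A = -2*(-11)*(-13) = 22*(-13) = -286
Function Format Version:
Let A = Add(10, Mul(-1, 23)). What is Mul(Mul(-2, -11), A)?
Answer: -286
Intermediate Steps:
A = -13 (A = Add(10, -23) = -13)
Mul(Mul(-2, -11), A) = Mul(Mul(-2, -11), -13) = Mul(22, -13) = -286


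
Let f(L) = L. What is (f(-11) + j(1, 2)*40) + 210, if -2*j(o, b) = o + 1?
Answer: 159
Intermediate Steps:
j(o, b) = -½ - o/2 (j(o, b) = -(o + 1)/2 = -(1 + o)/2 = -½ - o/2)
(f(-11) + j(1, 2)*40) + 210 = (-11 + (-½ - ½*1)*40) + 210 = (-11 + (-½ - ½)*40) + 210 = (-11 - 1*40) + 210 = (-11 - 40) + 210 = -51 + 210 = 159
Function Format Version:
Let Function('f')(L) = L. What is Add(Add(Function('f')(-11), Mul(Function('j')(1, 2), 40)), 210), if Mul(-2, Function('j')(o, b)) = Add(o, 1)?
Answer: 159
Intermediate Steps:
Function('j')(o, b) = Add(Rational(-1, 2), Mul(Rational(-1, 2), o)) (Function('j')(o, b) = Mul(Rational(-1, 2), Add(o, 1)) = Mul(Rational(-1, 2), Add(1, o)) = Add(Rational(-1, 2), Mul(Rational(-1, 2), o)))
Add(Add(Function('f')(-11), Mul(Function('j')(1, 2), 40)), 210) = Add(Add(-11, Mul(Add(Rational(-1, 2), Mul(Rational(-1, 2), 1)), 40)), 210) = Add(Add(-11, Mul(Add(Rational(-1, 2), Rational(-1, 2)), 40)), 210) = Add(Add(-11, Mul(-1, 40)), 210) = Add(Add(-11, -40), 210) = Add(-51, 210) = 159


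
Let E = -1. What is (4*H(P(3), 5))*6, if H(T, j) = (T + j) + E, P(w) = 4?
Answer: 192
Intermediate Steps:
H(T, j) = -1 + T + j (H(T, j) = (T + j) - 1 = -1 + T + j)
(4*H(P(3), 5))*6 = (4*(-1 + 4 + 5))*6 = (4*8)*6 = 32*6 = 192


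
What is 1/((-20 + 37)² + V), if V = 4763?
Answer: 1/5052 ≈ 0.00019794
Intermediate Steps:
1/((-20 + 37)² + V) = 1/((-20 + 37)² + 4763) = 1/(17² + 4763) = 1/(289 + 4763) = 1/5052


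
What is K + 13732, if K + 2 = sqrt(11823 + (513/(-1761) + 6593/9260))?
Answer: 13730 + 11*sqrt(721765229138755)/2717810 ≈ 13839.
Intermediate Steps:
K = -2 + 11*sqrt(721765229138755)/2717810 (K = -2 + sqrt(11823 + (513/(-1761) + 6593/9260)) = -2 + sqrt(11823 + (513*(-1/1761) + 6593*(1/9260))) = -2 + sqrt(11823 + (-171/587 + 6593/9260)) = -2 + sqrt(11823 + 2286631/5435620) = -2 + sqrt(64267621891/5435620) = -2 + 11*sqrt(721765229138755)/2717810 ≈ 106.74)
K + 13732 = (-2 + 11*sqrt(721765229138755)/2717810) + 13732 = 13730 + 11*sqrt(721765229138755)/2717810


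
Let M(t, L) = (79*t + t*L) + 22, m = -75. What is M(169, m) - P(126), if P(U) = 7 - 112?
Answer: 803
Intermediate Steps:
M(t, L) = 22 + 79*t + L*t (M(t, L) = (79*t + L*t) + 22 = 22 + 79*t + L*t)
P(U) = -105
M(169, m) - P(126) = (22 + 79*169 - 75*169) - 1*(-105) = (22 + 13351 - 12675) + 105 = 698 + 105 = 803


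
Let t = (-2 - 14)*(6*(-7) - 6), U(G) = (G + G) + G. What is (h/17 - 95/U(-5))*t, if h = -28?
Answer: 61184/17 ≈ 3599.1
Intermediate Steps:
U(G) = 3*G (U(G) = 2*G + G = 3*G)
t = 768 (t = -16*(-42 - 6) = -16*(-48) = 768)
(h/17 - 95/U(-5))*t = (-28/17 - 95/(3*(-5)))*768 = (-28*1/17 - 95/(-15))*768 = (-28/17 - 95*(-1/15))*768 = (-28/17 + 19/3)*768 = (239/51)*768 = 61184/17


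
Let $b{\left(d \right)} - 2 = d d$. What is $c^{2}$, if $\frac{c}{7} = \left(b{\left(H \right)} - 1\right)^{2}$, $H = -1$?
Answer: $784$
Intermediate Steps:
$b{\left(d \right)} = 2 + d^{2}$ ($b{\left(d \right)} = 2 + d d = 2 + d^{2}$)
$c = 28$ ($c = 7 \left(\left(2 + \left(-1\right)^{2}\right) - 1\right)^{2} = 7 \left(\left(2 + 1\right) - 1\right)^{2} = 7 \left(3 - 1\right)^{2} = 7 \cdot 2^{2} = 7 \cdot 4 = 28$)
$c^{2} = 28^{2} = 784$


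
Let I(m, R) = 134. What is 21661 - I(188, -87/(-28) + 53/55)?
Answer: 21527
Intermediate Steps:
21661 - I(188, -87/(-28) + 53/55) = 21661 - 1*134 = 21661 - 134 = 21527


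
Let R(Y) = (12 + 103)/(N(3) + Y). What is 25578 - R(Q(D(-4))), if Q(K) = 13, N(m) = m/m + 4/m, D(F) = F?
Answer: 51141/2 ≈ 25571.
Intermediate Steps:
N(m) = 1 + 4/m
R(Y) = 115/(7/3 + Y) (R(Y) = (12 + 103)/((4 + 3)/3 + Y) = 115/((⅓)*7 + Y) = 115/(7/3 + Y))
25578 - R(Q(D(-4))) = 25578 - 345/(7 + 3*13) = 25578 - 345/(7 + 39) = 25578 - 345/46 = 25578 - 1*15/2 = 25578 - 15/2 = 51141/2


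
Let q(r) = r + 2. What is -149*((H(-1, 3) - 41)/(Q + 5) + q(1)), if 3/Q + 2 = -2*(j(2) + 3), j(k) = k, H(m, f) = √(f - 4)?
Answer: 15943/19 - 596*I/19 ≈ 839.11 - 31.368*I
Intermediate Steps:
H(m, f) = √(-4 + f)
Q = -¼ (Q = 3/(-2 - 2*(2 + 3)) = 3/(-2 - 2*5) = 3/(-2 - 10) = 3/(-12) = 3*(-1/12) = -¼ ≈ -0.25000)
q(r) = 2 + r
-149*((H(-1, 3) - 41)/(Q + 5) + q(1)) = -149*((√(-4 + 3) - 41)/(-¼ + 5) + (2 + 1)) = -149*((√(-1) - 41)/(19/4) + 3) = -149*((I - 41)*(4/19) + 3) = -149*((-41 + I)*(4/19) + 3) = -149*((-164/19 + 4*I/19) + 3) = -149*(-107/19 + 4*I/19) = 15943/19 - 596*I/19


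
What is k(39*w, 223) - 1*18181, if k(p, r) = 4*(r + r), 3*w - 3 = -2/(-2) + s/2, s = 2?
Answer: -16397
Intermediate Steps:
w = 5/3 (w = 1 + (-2/(-2) + 2/2)/3 = 1 + (-2*(-½) + 2*(½))/3 = 1 + (1 + 1)/3 = 1 + (⅓)*2 = 1 + ⅔ = 5/3 ≈ 1.6667)
k(p, r) = 8*r (k(p, r) = 4*(2*r) = 8*r)
k(39*w, 223) - 1*18181 = 8*223 - 1*18181 = 1784 - 18181 = -16397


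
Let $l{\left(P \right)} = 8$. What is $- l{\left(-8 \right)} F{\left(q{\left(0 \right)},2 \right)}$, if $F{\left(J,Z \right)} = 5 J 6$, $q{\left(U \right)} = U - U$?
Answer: $0$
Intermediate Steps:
$q{\left(U \right)} = 0$
$F{\left(J,Z \right)} = 30 J$
$- l{\left(-8 \right)} F{\left(q{\left(0 \right)},2 \right)} = \left(-1\right) 8 \cdot 30 \cdot 0 = \left(-8\right) 0 = 0$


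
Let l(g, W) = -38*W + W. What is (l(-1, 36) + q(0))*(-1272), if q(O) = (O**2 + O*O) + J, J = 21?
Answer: 1667592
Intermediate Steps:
q(O) = 21 + 2*O**2 (q(O) = (O**2 + O*O) + 21 = (O**2 + O**2) + 21 = 2*O**2 + 21 = 21 + 2*O**2)
l(g, W) = -37*W
(l(-1, 36) + q(0))*(-1272) = (-37*36 + (21 + 2*0**2))*(-1272) = (-1332 + (21 + 2*0))*(-1272) = (-1332 + (21 + 0))*(-1272) = (-1332 + 21)*(-1272) = -1311*(-1272) = 1667592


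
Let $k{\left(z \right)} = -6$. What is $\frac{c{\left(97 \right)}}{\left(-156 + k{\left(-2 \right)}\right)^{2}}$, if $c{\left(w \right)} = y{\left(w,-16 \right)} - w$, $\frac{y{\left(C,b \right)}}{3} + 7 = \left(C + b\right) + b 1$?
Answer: $\frac{77}{26244} \approx 0.002934$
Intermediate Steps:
$y{\left(C,b \right)} = -21 + 3 C + 6 b$ ($y{\left(C,b \right)} = -21 + 3 \left(\left(C + b\right) + b 1\right) = -21 + 3 \left(\left(C + b\right) + b\right) = -21 + 3 \left(C + 2 b\right) = -21 + \left(3 C + 6 b\right) = -21 + 3 C + 6 b$)
$c{\left(w \right)} = -117 + 2 w$ ($c{\left(w \right)} = \left(-21 + 3 w + 6 \left(-16\right)\right) - w = \left(-21 + 3 w - 96\right) - w = \left(-117 + 3 w\right) - w = -117 + 2 w$)
$\frac{c{\left(97 \right)}}{\left(-156 + k{\left(-2 \right)}\right)^{2}} = \frac{-117 + 2 \cdot 97}{\left(-156 - 6\right)^{2}} = \frac{-117 + 194}{\left(-162\right)^{2}} = \frac{77}{26244}$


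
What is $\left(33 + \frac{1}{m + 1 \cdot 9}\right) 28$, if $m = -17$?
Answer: $\frac{1841}{2} \approx 920.5$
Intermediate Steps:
$\left(33 + \frac{1}{m + 1 \cdot 9}\right) 28 = \left(33 + \frac{1}{-17 + 1 \cdot 9}\right) 28 = \left(33 + \frac{1}{-17 + 9}\right) 28 = \left(33 + \frac{1}{-8}\right) 28 = \left(33 - \frac{1}{8}\right) 28 = \frac{263}{8} \cdot 28 = \frac{1841}{2}$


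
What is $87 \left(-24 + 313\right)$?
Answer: $25143$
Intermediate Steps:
$87 \left(-24 + 313\right) = 87 \cdot 289 = 25143$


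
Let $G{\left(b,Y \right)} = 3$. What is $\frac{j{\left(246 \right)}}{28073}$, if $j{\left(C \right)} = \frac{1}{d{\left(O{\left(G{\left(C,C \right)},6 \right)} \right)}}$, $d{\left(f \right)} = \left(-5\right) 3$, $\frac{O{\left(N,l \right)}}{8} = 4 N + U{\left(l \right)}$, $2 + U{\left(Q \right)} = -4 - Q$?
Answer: $- \frac{1}{421095} \approx -2.3748 \cdot 10^{-6}$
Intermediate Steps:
$U{\left(Q \right)} = -6 - Q$ ($U{\left(Q \right)} = -2 - \left(4 + Q\right) = -6 - Q$)
$O{\left(N,l \right)} = -48 - 8 l + 32 N$ ($O{\left(N,l \right)} = 8 \left(4 N - \left(6 + l\right)\right) = 8 \left(-6 - l + 4 N\right) = -48 - 8 l + 32 N$)
$d{\left(f \right)} = -15$
$j{\left(C \right)} = - \frac{1}{15}$ ($j{\left(C \right)} = \frac{1}{-15} = - \frac{1}{15}$)
$\frac{j{\left(246 \right)}}{28073} = - \frac{1}{15 \cdot 28073} = \left(- \frac{1}{15}\right) \frac{1}{28073} = - \frac{1}{421095}$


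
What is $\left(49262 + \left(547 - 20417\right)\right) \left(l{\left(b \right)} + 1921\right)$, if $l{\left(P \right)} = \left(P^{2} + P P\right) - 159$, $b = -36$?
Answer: $127972768$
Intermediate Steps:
$l{\left(P \right)} = -159 + 2 P^{2}$ ($l{\left(P \right)} = \left(P^{2} + P^{2}\right) - 159 = 2 P^{2} - 159 = -159 + 2 P^{2}$)
$\left(49262 + \left(547 - 20417\right)\right) \left(l{\left(b \right)} + 1921\right) = \left(49262 + \left(547 - 20417\right)\right) \left(\left(-159 + 2 \left(-36\right)^{2}\right) + 1921\right) = \left(49262 - 19870\right) \left(\left(-159 + 2 \cdot 1296\right) + 1921\right) = 29392 \left(\left(-159 + 2592\right) + 1921\right) = 29392 \left(2433 + 1921\right) = 29392 \cdot 4354 = 127972768$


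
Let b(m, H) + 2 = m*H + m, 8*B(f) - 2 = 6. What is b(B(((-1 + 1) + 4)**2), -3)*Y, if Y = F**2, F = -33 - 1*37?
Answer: -19600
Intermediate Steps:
B(f) = 1 (B(f) = 1/4 + (1/8)*6 = 1/4 + 3/4 = 1)
F = -70 (F = -33 - 37 = -70)
Y = 4900 (Y = (-70)**2 = 4900)
b(m, H) = -2 + m + H*m (b(m, H) = -2 + (m*H + m) = -2 + (H*m + m) = -2 + (m + H*m) = -2 + m + H*m)
b(B(((-1 + 1) + 4)**2), -3)*Y = (-2 + 1 - 3*1)*4900 = (-2 + 1 - 3)*4900 = -4*4900 = -19600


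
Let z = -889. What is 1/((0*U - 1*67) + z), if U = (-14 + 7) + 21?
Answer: -1/956 ≈ -0.0010460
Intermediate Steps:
U = 14 (U = -7 + 21 = 14)
1/((0*U - 1*67) + z) = 1/((0*14 - 1*67) - 889) = 1/((0 - 67) - 889) = 1/(-67 - 889) = 1/(-956) = -1/956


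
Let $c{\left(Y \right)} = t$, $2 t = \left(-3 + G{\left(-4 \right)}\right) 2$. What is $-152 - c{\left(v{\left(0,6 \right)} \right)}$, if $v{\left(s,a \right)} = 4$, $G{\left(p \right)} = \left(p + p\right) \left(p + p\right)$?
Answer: $-213$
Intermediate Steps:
$G{\left(p \right)} = 4 p^{2}$ ($G{\left(p \right)} = 2 p 2 p = 4 p^{2}$)
$t = 61$ ($t = \frac{\left(-3 + 4 \left(-4\right)^{2}\right) 2}{2} = \frac{\left(-3 + 4 \cdot 16\right) 2}{2} = \frac{\left(-3 + 64\right) 2}{2} = \frac{61 \cdot 2}{2} = \frac{1}{2} \cdot 122 = 61$)
$c{\left(Y \right)} = 61$
$-152 - c{\left(v{\left(0,6 \right)} \right)} = -152 - 61 = -213$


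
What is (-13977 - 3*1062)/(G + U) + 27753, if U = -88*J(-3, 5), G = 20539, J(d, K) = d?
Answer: 577328496/20803 ≈ 27752.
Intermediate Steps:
U = 264 (U = -88*(-3) = 264)
(-13977 - 3*1062)/(G + U) + 27753 = (-13977 - 3*1062)/(20539 + 264) + 27753 = (-13977 - 3186)/20803 + 27753 = -17163*1/20803 + 27753 = -17163/20803 + 27753 = 577328496/20803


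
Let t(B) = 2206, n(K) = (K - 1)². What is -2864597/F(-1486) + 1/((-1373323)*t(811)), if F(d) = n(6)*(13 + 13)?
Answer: -2169610345625959/492301962425 ≈ -4407.1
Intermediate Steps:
n(K) = (-1 + K)²
F(d) = 650 (F(d) = (-1 + 6)²*(13 + 13) = 5²*26 = 25*26 = 650)
-2864597/F(-1486) + 1/((-1373323)*t(811)) = -2864597/650 + 1/(-1373323*2206) = -2864597*1/650 - 1/1373323*1/2206 = -2864597/650 - 1/3029550538 = -2169610345625959/492301962425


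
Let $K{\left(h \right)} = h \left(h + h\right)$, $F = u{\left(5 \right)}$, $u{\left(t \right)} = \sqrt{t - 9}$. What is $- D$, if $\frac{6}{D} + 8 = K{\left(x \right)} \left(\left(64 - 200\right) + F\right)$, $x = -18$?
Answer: $\frac{33051}{485602132} + \frac{243 i}{242801066} \approx 6.8062 \cdot 10^{-5} + 1.0008 \cdot 10^{-6} i$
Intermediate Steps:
$u{\left(t \right)} = \sqrt{-9 + t}$
$F = 2 i$ ($F = \sqrt{-9 + 5} = \sqrt{-4} = 2 i \approx 2.0 i$)
$K{\left(h \right)} = 2 h^{2}$ ($K{\left(h \right)} = h 2 h = 2 h^{2}$)
$D = \frac{3 \left(-88136 - 1296 i\right)}{3884817056}$ ($D = \frac{6}{-8 + 2 \left(-18\right)^{2} \left(\left(64 - 200\right) + 2 i\right)} = \frac{6}{-8 + 2 \cdot 324 \left(\left(64 - 200\right) + 2 i\right)} = \frac{6}{-8 + 648 \left(-136 + 2 i\right)} = \frac{6}{-8 - \left(88128 - 1296 i\right)} = \frac{6}{-88136 + 1296 i} = 6 \frac{-88136 - 1296 i}{7769634112} = \frac{3 \left(-88136 - 1296 i\right)}{3884817056} \approx -6.8062 \cdot 10^{-5} - 1.0008 \cdot 10^{-6} i$)
$- D = - (- \frac{33051}{485602132} - \frac{243 i}{242801066}) = \frac{33051}{485602132} + \frac{243 i}{242801066}$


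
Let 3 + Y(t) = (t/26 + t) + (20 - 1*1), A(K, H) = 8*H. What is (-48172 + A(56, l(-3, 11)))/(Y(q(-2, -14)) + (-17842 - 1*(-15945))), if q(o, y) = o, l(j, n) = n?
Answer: 52091/2040 ≈ 25.535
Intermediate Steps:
Y(t) = 16 + 27*t/26 (Y(t) = -3 + ((t/26 + t) + (20 - 1*1)) = -3 + ((t*(1/26) + t) + (20 - 1)) = -3 + ((t/26 + t) + 19) = -3 + (27*t/26 + 19) = -3 + (19 + 27*t/26) = 16 + 27*t/26)
(-48172 + A(56, l(-3, 11)))/(Y(q(-2, -14)) + (-17842 - 1*(-15945))) = (-48172 + 8*11)/((16 + (27/26)*(-2)) + (-17842 - 1*(-15945))) = (-48172 + 88)/((16 - 27/13) + (-17842 + 15945)) = -48084/(181/13 - 1897) = -48084/(-24480/13) = -48084*(-13/24480) = 52091/2040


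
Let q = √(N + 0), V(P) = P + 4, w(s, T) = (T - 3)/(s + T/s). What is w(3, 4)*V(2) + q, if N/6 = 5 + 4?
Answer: 18/13 + 3*√6 ≈ 8.7331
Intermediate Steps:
N = 54 (N = 6*(5 + 4) = 6*9 = 54)
w(s, T) = (-3 + T)/(s + T/s)
V(P) = 4 + P
q = 3*√6 (q = √(54 + 0) = √54 = 3*√6 ≈ 7.3485)
w(3, 4)*V(2) + q = (3*(-3 + 4)/(4 + 3²))*(4 + 2) + 3*√6 = (3*1/(4 + 9))*6 + 3*√6 = (3*1/13)*6 + 3*√6 = (3*(1/13)*1)*6 + 3*√6 = (3/13)*6 + 3*√6 = 18/13 + 3*√6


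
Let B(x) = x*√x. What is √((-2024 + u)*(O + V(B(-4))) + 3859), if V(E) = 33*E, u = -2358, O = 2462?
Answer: √(-10784625 + 1156848*I) ≈ 175.88 + 3288.7*I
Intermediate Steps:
B(x) = x^(3/2)
√((-2024 + u)*(O + V(B(-4))) + 3859) = √((-2024 - 2358)*(2462 + 33*(-4)^(3/2)) + 3859) = √(-4382*(2462 + 33*(-8*I)) + 3859) = √(-4382*(2462 - 264*I) + 3859) = √((-10788484 + 1156848*I) + 3859) = √(-10784625 + 1156848*I)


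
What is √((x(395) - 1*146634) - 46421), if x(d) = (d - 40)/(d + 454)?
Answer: 2*I*√34788483915/849 ≈ 439.38*I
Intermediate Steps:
x(d) = (-40 + d)/(454 + d)
√((x(395) - 1*146634) - 46421) = √(((-40 + 395)/(454 + 395) - 1*146634) - 46421) = √((355/849 - 146634) - 46421) = √(-124491911/849 - 46421) = √(-163903340/849) = 2*I*√34788483915/849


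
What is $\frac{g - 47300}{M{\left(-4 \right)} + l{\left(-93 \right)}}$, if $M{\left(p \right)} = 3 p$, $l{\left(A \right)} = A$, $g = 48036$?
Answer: $- \frac{736}{105} \approx -7.0095$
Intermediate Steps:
$\frac{g - 47300}{M{\left(-4 \right)} + l{\left(-93 \right)}} = \frac{48036 - 47300}{3 \left(-4\right) - 93} = \frac{736}{-12 - 93} = \frac{736}{-105} = 736 \left(- \frac{1}{105}\right) = - \frac{736}{105}$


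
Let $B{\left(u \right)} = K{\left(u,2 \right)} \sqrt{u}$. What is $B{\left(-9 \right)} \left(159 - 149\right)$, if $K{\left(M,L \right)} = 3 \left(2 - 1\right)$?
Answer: $90 i \approx 90.0 i$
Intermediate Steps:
$K{\left(M,L \right)} = 3$ ($K{\left(M,L \right)} = 3 \cdot 1 = 3$)
$B{\left(u \right)} = 3 \sqrt{u}$
$B{\left(-9 \right)} \left(159 - 149\right) = 3 \sqrt{-9} \left(159 - 149\right) = 3 \cdot 3 i 10 = 9 i 10 = 90 i$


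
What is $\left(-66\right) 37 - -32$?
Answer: $-2410$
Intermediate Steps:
$\left(-66\right) 37 - -32 = -2442 + 32 = -2410$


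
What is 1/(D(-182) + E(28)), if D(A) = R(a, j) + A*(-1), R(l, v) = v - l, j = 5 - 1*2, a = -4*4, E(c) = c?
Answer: 1/229 ≈ 0.0043668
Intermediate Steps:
a = -16
j = 3 (j = 5 - 2 = 3)
D(A) = 19 - A (D(A) = (3 - 1*(-16)) + A*(-1) = (3 + 16) - A = 19 - A)
1/(D(-182) + E(28)) = 1/((19 - 1*(-182)) + 28) = 1/((19 + 182) + 28) = 1/(201 + 28) = 1/229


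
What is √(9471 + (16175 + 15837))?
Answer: √41483 ≈ 203.67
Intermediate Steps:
√(9471 + (16175 + 15837)) = √(9471 + 32012) = √41483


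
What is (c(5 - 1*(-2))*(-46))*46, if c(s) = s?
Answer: -14812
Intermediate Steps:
(c(5 - 1*(-2))*(-46))*46 = ((5 - 1*(-2))*(-46))*46 = ((5 + 2)*(-46))*46 = (7*(-46))*46 = -322*46 = -14812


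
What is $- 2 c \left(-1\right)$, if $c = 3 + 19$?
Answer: $44$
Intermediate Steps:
$c = 22$
$- 2 c \left(-1\right) = \left(-2\right) 22 \left(-1\right) = \left(-44\right) \left(-1\right) = 44$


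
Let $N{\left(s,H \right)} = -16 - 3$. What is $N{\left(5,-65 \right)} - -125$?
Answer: $106$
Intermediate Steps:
$N{\left(s,H \right)} = -19$ ($N{\left(s,H \right)} = -16 - 3 = -19$)
$N{\left(5,-65 \right)} - -125 = -19 - -125 = -19 + 125 = 106$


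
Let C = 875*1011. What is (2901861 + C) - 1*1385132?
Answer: 2401354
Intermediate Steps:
C = 884625
(2901861 + C) - 1*1385132 = (2901861 + 884625) - 1*1385132 = 3786486 - 1385132 = 2401354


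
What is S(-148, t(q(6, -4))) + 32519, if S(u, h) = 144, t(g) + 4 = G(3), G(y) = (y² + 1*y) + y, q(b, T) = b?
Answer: 32663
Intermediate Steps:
G(y) = y² + 2*y (G(y) = (y² + y) + y = (y + y²) + y = y² + 2*y)
t(g) = 11 (t(g) = -4 + 3*(2 + 3) = -4 + 3*5 = -4 + 15 = 11)
S(-148, t(q(6, -4))) + 32519 = 144 + 32519 = 32663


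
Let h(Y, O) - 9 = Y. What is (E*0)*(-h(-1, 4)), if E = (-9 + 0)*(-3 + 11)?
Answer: 0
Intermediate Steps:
h(Y, O) = 9 + Y
E = -72 (E = -9*8 = -72)
(E*0)*(-h(-1, 4)) = (-72*0)*(-(9 - 1)) = 0*(-1*8) = 0*(-8) = 0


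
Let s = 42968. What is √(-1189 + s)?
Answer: √41779 ≈ 204.40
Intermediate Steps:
√(-1189 + s) = √(-1189 + 42968) = √41779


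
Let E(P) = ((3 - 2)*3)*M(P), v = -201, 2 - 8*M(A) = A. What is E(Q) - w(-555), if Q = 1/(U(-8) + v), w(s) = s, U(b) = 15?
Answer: 275653/496 ≈ 555.75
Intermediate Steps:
M(A) = ¼ - A/8
Q = -1/186 (Q = 1/(15 - 201) = 1/(-186) = -1/186 ≈ -0.0053763)
E(P) = ¾ - 3*P/8 (E(P) = ((3 - 2)*3)*(¼ - P/8) = (1*3)*(¼ - P/8) = 3*(¼ - P/8) = ¾ - 3*P/8)
E(Q) - w(-555) = (¾ - 3/8*(-1/186)) - 1*(-555) = (¾ + 1/496) + 555 = 373/496 + 555 = 275653/496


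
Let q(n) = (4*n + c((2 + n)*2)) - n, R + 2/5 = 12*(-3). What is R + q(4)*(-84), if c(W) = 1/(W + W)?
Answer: -10479/10 ≈ -1047.9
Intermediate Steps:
R = -182/5 (R = -⅖ + 12*(-3) = -⅖ - 36 = -182/5 ≈ -36.400)
c(W) = 1/(2*W)
q(n) = 1/(2*(4 + 2*n)) + 3*n (q(n) = (4*n + 1/(2*(((2 + n)*2)))) - n = (4*n + 1/(2*(4 + 2*n))) - n = (1/(2*(4 + 2*n)) + 4*n) - n = 1/(2*(4 + 2*n)) + 3*n)
R + q(4)*(-84) = -182/5 + ((1 + 12*4*(2 + 4))/(4*(2 + 4)))*(-84) = -182/5 + ((¼)*(1 + 12*4*6)/6)*(-84) = -182/5 + ((¼)*(⅙)*(1 + 288))*(-84) = -182/5 + ((¼)*(⅙)*289)*(-84) = -182/5 + (289/24)*(-84) = -182/5 - 2023/2 = -10479/10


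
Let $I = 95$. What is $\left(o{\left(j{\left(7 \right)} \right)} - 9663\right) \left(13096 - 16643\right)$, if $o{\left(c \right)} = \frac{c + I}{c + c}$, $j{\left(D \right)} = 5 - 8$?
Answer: $\frac{102987145}{3} \approx 3.4329 \cdot 10^{7}$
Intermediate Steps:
$j{\left(D \right)} = -3$ ($j{\left(D \right)} = 5 - 8 = -3$)
$o{\left(c \right)} = \frac{95 + c}{2 c}$ ($o{\left(c \right)} = \frac{c + 95}{c + c} = \frac{95 + c}{2 c}$)
$\left(o{\left(j{\left(7 \right)} \right)} - 9663\right) \left(13096 - 16643\right) = \left(\frac{95 - 3}{2 \left(-3\right)} - 9663\right) \left(13096 - 16643\right) = \left(\frac{1}{2} \left(- \frac{1}{3}\right) 92 - 9663\right) \left(-3547\right) = \left(- \frac{46}{3} - 9663\right) \left(-3547\right) = \left(- \frac{29035}{3}\right) \left(-3547\right) = \frac{102987145}{3}$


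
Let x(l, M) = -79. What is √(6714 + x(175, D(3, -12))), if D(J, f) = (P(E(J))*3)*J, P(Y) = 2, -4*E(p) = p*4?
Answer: √6635 ≈ 81.456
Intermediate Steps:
E(p) = -p (E(p) = -p*4/4 = -p)
D(J, f) = 6*J (D(J, f) = (2*3)*J = 6*J)
√(6714 + x(175, D(3, -12))) = √(6714 - 79) = √6635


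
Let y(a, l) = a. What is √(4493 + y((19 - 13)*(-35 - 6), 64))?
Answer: √4247 ≈ 65.169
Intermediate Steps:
√(4493 + y((19 - 13)*(-35 - 6), 64)) = √(4493 + (19 - 13)*(-35 - 6)) = √(4493 + 6*(-41)) = √(4493 - 246) = √4247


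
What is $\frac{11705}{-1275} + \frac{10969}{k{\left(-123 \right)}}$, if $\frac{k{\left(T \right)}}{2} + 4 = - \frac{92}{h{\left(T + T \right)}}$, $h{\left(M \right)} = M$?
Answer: $- \frac{346130857}{227460} \approx -1521.7$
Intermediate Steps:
$k{\left(T \right)} = -8 - \frac{92}{T}$ ($k{\left(T \right)} = -8 + 2 \left(- \frac{92}{T + T}\right) = -8 + 2 \left(- \frac{92}{2 T}\right) = -8 + 2 \left(- 92 \frac{1}{2 T}\right) = -8 + 2 \left(- \frac{46}{T}\right) = -8 - \frac{92}{T}$)
$\frac{11705}{-1275} + \frac{10969}{k{\left(-123 \right)}} = \frac{11705}{-1275} + \frac{10969}{-8 - \frac{92}{-123}} = 11705 \left(- \frac{1}{1275}\right) + \frac{10969}{-8 - - \frac{92}{123}} = - \frac{2341}{255} + \frac{10969}{-8 + \frac{92}{123}} = - \frac{2341}{255} + \frac{10969}{- \frac{892}{123}} = - \frac{2341}{255} + 10969 \left(- \frac{123}{892}\right) = - \frac{2341}{255} - \frac{1349187}{892} = - \frac{346130857}{227460}$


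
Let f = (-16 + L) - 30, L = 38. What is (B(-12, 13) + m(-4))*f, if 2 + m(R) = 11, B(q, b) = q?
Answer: 24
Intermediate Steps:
m(R) = 9 (m(R) = -2 + 11 = 9)
f = -8 (f = (-16 + 38) - 30 = 22 - 30 = -8)
(B(-12, 13) + m(-4))*f = (-12 + 9)*(-8) = -3*(-8) = 24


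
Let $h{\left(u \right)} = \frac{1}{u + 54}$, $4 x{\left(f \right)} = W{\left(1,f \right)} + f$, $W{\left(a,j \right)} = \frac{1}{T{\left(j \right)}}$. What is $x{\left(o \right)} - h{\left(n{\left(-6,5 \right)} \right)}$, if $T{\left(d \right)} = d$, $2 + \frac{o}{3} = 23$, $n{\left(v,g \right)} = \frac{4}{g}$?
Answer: $\frac{135815}{8631} \approx 15.736$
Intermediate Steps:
$o = 63$ ($o = -6 + 3 \cdot 23 = -6 + 69 = 63$)
$W{\left(a,j \right)} = \frac{1}{j}$
$x{\left(f \right)} = \frac{f}{4} + \frac{1}{4 f}$ ($x{\left(f \right)} = \frac{\frac{1}{f} + f}{4} = \frac{f + \frac{1}{f}}{4} = \frac{f}{4} + \frac{1}{4 f}$)
$h{\left(u \right)} = \frac{1}{54 + u}$
$x{\left(o \right)} - h{\left(n{\left(-6,5 \right)} \right)} = \frac{1 + 63^{2}}{4 \cdot 63} - \frac{1}{54 + \frac{4}{5}} = \frac{1}{4} \cdot \frac{1}{63} \left(1 + 3969\right) - \frac{1}{54 + 4 \cdot \frac{1}{5}} = \frac{1}{4} \cdot \frac{1}{63} \cdot 3970 - \frac{1}{54 + \frac{4}{5}} = \frac{1985}{126} - \frac{1}{\frac{274}{5}} = \frac{1985}{126} - \frac{5}{274} = \frac{135815}{8631}$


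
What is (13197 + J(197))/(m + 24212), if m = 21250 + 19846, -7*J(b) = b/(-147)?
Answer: 6789955/33600966 ≈ 0.20208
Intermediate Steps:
J(b) = b/1029 (J(b) = -b/(7*(-147)) = -b*(-1)/(7*147) = -(-1)*b/1029 = b/1029)
m = 41096
(13197 + J(197))/(m + 24212) = (13197 + (1/1029)*197)/(41096 + 24212) = (13197 + 197/1029)/65308 = (13579910/1029)*(1/65308) = 6789955/33600966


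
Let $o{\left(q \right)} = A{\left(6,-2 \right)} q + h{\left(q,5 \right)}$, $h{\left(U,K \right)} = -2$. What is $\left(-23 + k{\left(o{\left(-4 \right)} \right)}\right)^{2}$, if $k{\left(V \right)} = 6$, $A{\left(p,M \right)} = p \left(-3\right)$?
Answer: $289$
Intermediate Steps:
$A{\left(p,M \right)} = - 3 p$
$o{\left(q \right)} = -2 - 18 q$ ($o{\left(q \right)} = \left(-3\right) 6 q - 2 = - 18 q - 2 = -2 - 18 q$)
$\left(-23 + k{\left(o{\left(-4 \right)} \right)}\right)^{2} = \left(-23 + 6\right)^{2} = \left(-17\right)^{2} = 289$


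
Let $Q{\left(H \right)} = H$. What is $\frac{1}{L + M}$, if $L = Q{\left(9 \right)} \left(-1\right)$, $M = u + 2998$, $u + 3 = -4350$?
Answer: $- \frac{1}{1364} \approx -0.00073314$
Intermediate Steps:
$u = -4353$ ($u = -3 - 4350 = -4353$)
$M = -1355$ ($M = -4353 + 2998 = -1355$)
$L = -9$ ($L = 9 \left(-1\right) = -9$)
$\frac{1}{L + M} = \frac{1}{-9 - 1355} = \frac{1}{-1364} = - \frac{1}{1364}$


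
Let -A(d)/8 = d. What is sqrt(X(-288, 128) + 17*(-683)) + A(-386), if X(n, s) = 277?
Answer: 3088 + I*sqrt(11334) ≈ 3088.0 + 106.46*I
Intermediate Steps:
A(d) = -8*d
sqrt(X(-288, 128) + 17*(-683)) + A(-386) = sqrt(277 + 17*(-683)) - 8*(-386) = sqrt(277 - 11611) + 3088 = sqrt(-11334) + 3088 = I*sqrt(11334) + 3088 = 3088 + I*sqrt(11334)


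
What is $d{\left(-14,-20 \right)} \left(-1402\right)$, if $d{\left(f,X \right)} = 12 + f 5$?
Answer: $81316$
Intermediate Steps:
$d{\left(f,X \right)} = 12 + 5 f$
$d{\left(-14,-20 \right)} \left(-1402\right) = \left(12 + 5 \left(-14\right)\right) \left(-1402\right) = \left(12 - 70\right) \left(-1402\right) = \left(-58\right) \left(-1402\right) = 81316$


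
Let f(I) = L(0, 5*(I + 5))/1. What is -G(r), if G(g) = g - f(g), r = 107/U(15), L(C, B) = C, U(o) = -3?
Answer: 107/3 ≈ 35.667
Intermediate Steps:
f(I) = 0 (f(I) = 0/1 = 0*1 = 0)
r = -107/3 (r = 107/(-3) = 107*(-1/3) = -107/3 ≈ -35.667)
G(g) = g (G(g) = g - 1*0 = g + 0 = g)
-G(r) = -1*(-107/3) = 107/3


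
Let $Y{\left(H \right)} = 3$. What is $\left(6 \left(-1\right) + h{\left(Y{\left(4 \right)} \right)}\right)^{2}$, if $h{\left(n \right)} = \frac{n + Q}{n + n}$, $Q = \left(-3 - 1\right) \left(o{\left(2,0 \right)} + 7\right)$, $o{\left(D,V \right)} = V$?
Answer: $\frac{3721}{36} \approx 103.36$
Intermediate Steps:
$Q = -28$ ($Q = \left(-3 - 1\right) \left(0 + 7\right) = \left(-4\right) 7 = -28$)
$h{\left(n \right)} = \frac{-28 + n}{2 n}$ ($h{\left(n \right)} = \frac{n - 28}{n + n} = \frac{-28 + n}{2 n}$)
$\left(6 \left(-1\right) + h{\left(Y{\left(4 \right)} \right)}\right)^{2} = \left(6 \left(-1\right) + \frac{-28 + 3}{2 \cdot 3}\right)^{2} = \left(-6 + \frac{1}{2} \cdot \frac{1}{3} \left(-25\right)\right)^{2} = \left(-6 - \frac{25}{6}\right)^{2} = \left(- \frac{61}{6}\right)^{2} = \frac{3721}{36}$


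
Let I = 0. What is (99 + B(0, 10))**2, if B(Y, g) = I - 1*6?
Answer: 8649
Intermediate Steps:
B(Y, g) = -6 (B(Y, g) = 0 - 1*6 = 0 - 6 = -6)
(99 + B(0, 10))**2 = (99 - 6)**2 = 93**2 = 8649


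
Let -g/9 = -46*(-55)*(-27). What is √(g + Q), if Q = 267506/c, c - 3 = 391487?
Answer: √23556384389800735/195745 ≈ 784.09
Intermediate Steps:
c = 391490 (c = 3 + 391487 = 391490)
g = 614790 (g = -9*(-46*(-55))*(-27) = -22770*(-27) = -9*(-68310) = 614790)
Q = 133753/195745 (Q = 267506/391490 = 267506*(1/391490) = 133753/195745 ≈ 0.68330)
√(g + Q) = √(614790 + 133753/195745) = √(120342202303/195745) = √23556384389800735/195745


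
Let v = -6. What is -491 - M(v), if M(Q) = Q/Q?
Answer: -492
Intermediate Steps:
M(Q) = 1
-491 - M(v) = -491 - 1*1 = -491 - 1 = -492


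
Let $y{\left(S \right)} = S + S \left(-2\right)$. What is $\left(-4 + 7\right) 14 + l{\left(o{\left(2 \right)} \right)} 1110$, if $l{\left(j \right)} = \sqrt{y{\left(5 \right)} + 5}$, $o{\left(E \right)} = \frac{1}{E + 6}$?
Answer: $42$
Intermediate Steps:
$y{\left(S \right)} = - S$ ($y{\left(S \right)} = S - 2 S = - S$)
$o{\left(E \right)} = \frac{1}{6 + E}$
$l{\left(j \right)} = 0$ ($l{\left(j \right)} = \sqrt{\left(-1\right) 5 + 5} = \sqrt{-5 + 5} = \sqrt{0} = 0$)
$\left(-4 + 7\right) 14 + l{\left(o{\left(2 \right)} \right)} 1110 = \left(-4 + 7\right) 14 + 0 \cdot 1110 = 3 \cdot 14 + 0 = 42 + 0 = 42$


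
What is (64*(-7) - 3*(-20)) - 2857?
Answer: -3245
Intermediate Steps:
(64*(-7) - 3*(-20)) - 2857 = (-448 + 60) - 2857 = -388 - 2857 = -3245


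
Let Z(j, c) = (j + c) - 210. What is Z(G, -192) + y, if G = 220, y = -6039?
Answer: -6221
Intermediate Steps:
Z(j, c) = -210 + c + j (Z(j, c) = (c + j) - 210 = -210 + c + j)
Z(G, -192) + y = (-210 - 192 + 220) - 6039 = -182 - 6039 = -6221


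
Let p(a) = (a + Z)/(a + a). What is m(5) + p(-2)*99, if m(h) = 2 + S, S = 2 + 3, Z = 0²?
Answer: 113/2 ≈ 56.500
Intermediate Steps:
Z = 0
S = 5
p(a) = ½ (p(a) = (a + 0)/(a + a) = a/((2*a)) = a*(1/(2*a)) = ½)
m(h) = 7 (m(h) = 2 + 5 = 7)
m(5) + p(-2)*99 = 7 + (½)*99 = 7 + 99/2 = 113/2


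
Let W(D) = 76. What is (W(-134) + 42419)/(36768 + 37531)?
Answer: 42495/74299 ≈ 0.57195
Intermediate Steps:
(W(-134) + 42419)/(36768 + 37531) = (76 + 42419)/(36768 + 37531) = 42495/74299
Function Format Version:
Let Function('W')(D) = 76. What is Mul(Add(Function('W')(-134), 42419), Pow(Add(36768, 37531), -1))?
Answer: Rational(42495, 74299) ≈ 0.57195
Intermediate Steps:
Mul(Add(Function('W')(-134), 42419), Pow(Add(36768, 37531), -1)) = Mul(Add(76, 42419), Pow(Add(36768, 37531), -1)) = Mul(42495, Pow(74299, -1)) = Mul(42495, Rational(1, 74299)) = Rational(42495, 74299)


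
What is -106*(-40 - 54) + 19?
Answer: 9983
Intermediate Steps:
-106*(-40 - 54) + 19 = -106*(-94) + 19 = 9964 + 19 = 9983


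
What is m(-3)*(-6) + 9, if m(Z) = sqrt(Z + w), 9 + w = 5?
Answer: 9 - 6*I*sqrt(7) ≈ 9.0 - 15.875*I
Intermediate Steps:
w = -4 (w = -9 + 5 = -4)
m(Z) = sqrt(-4 + Z) (m(Z) = sqrt(Z - 4) = sqrt(-4 + Z))
m(-3)*(-6) + 9 = sqrt(-4 - 3)*(-6) + 9 = sqrt(-7)*(-6) + 9 = (I*sqrt(7))*(-6) + 9 = -6*I*sqrt(7) + 9 = 9 - 6*I*sqrt(7)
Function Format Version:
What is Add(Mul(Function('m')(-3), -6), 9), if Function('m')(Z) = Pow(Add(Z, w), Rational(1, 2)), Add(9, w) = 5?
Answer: Add(9, Mul(-6, I, Pow(7, Rational(1, 2)))) ≈ Add(9.0000, Mul(-15.875, I))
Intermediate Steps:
w = -4 (w = Add(-9, 5) = -4)
Function('m')(Z) = Pow(Add(-4, Z), Rational(1, 2)) (Function('m')(Z) = Pow(Add(Z, -4), Rational(1, 2)) = Pow(Add(-4, Z), Rational(1, 2)))
Add(Mul(Function('m')(-3), -6), 9) = Add(Mul(Pow(Add(-4, -3), Rational(1, 2)), -6), 9) = Add(Mul(Pow(-7, Rational(1, 2)), -6), 9) = Add(Mul(Mul(I, Pow(7, Rational(1, 2))), -6), 9) = Add(Mul(-6, I, Pow(7, Rational(1, 2))), 9) = Add(9, Mul(-6, I, Pow(7, Rational(1, 2))))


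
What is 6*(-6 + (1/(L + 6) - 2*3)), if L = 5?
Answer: -786/11 ≈ -71.455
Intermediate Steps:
6*(-6 + (1/(L + 6) - 2*3)) = 6*(-6 + (1/(5 + 6) - 2*3)) = 6*(-6 + (1/11 - 6)) = 6*(-6 - 65/11) = 6*(-131/11) = -786/11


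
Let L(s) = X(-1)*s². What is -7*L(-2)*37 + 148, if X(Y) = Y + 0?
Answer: 1184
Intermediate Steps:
X(Y) = Y
L(s) = -s²
-7*L(-2)*37 + 148 = -7*(-1*(-2)²)*37 + 148 = -7*(-1*4)*37 + 148 = -(-28)*37 + 148 = -7*(-148) + 148 = 1036 + 148 = 1184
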